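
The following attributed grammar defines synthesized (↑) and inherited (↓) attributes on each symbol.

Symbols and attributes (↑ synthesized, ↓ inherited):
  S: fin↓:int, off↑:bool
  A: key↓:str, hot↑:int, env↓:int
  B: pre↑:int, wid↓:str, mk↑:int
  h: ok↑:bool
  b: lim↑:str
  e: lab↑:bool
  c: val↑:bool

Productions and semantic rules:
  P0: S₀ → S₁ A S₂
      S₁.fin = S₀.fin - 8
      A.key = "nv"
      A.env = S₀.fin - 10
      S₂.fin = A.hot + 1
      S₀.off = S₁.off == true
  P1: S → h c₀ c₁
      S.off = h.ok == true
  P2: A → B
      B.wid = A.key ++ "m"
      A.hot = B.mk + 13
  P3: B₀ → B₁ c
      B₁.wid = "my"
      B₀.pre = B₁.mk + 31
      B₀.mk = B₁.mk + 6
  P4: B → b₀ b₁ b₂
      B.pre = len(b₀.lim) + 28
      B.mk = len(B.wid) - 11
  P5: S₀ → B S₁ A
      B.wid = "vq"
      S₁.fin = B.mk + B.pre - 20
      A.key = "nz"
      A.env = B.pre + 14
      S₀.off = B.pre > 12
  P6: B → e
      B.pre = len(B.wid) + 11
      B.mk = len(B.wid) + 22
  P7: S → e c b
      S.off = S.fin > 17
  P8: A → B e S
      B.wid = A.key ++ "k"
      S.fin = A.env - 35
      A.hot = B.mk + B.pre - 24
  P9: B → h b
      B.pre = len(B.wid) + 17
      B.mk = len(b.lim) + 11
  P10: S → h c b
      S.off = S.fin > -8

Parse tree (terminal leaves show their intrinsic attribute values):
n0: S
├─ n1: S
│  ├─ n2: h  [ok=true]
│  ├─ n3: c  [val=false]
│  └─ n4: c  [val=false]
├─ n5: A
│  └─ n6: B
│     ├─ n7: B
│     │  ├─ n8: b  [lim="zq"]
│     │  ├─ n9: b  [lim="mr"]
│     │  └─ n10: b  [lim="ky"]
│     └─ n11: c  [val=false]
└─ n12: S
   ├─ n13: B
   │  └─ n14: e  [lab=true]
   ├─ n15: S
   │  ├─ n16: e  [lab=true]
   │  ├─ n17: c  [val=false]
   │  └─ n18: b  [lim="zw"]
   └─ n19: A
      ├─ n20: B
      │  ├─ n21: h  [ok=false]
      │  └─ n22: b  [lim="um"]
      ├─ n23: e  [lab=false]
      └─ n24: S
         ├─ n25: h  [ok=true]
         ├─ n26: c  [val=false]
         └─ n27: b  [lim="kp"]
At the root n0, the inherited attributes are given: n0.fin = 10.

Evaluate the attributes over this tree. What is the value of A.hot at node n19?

9

1. n0.fin = 10  [given at root]
2. n1.fin = 2  [S₀.fin - 8]
3. n2.ok = true  [terminal]
4. n3.val = false  [terminal]
5. n4.val = false  [terminal]
6. n1.off = true  [h.ok == true]
7. n5.key = "nv"  ["nv"]
8. n5.env = 0  [S₀.fin - 10]
9. n6.wid = "nvm"  [A.key ++ "m"]
10. n7.wid = "my"  ["my"]
11. n8.lim = "zq"  [terminal]
12. n9.lim = "mr"  [terminal]
13. n10.lim = "ky"  [terminal]
14. n7.pre = 30  [len(b₀.lim) + 28]
15. n7.mk = -9  [len(B.wid) - 11]
16. n11.val = false  [terminal]
17. n6.pre = 22  [B₁.mk + 31]
18. n6.mk = -3  [B₁.mk + 6]
19. n5.hot = 10  [B.mk + 13]
20. n12.fin = 11  [A.hot + 1]
21. n13.wid = "vq"  ["vq"]
22. n14.lab = true  [terminal]
23. n13.pre = 13  [len(B.wid) + 11]
24. n13.mk = 24  [len(B.wid) + 22]
25. n15.fin = 17  [B.mk + B.pre - 20]
26. n16.lab = true  [terminal]
27. n17.val = false  [terminal]
28. n18.lim = "zw"  [terminal]
29. n15.off = false  [S.fin > 17]
30. n19.key = "nz"  ["nz"]
31. n19.env = 27  [B.pre + 14]
32. n20.wid = "nzk"  [A.key ++ "k"]
33. n21.ok = false  [terminal]
34. n22.lim = "um"  [terminal]
35. n20.pre = 20  [len(B.wid) + 17]
36. n20.mk = 13  [len(b.lim) + 11]
37. n23.lab = false  [terminal]
38. n24.fin = -8  [A.env - 35]
39. n25.ok = true  [terminal]
40. n26.val = false  [terminal]
41. n27.lim = "kp"  [terminal]
42. n24.off = false  [S.fin > -8]
43. n19.hot = 9  [B.mk + B.pre - 24]
44. n12.off = true  [B.pre > 12]
45. n0.off = true  [S₁.off == true]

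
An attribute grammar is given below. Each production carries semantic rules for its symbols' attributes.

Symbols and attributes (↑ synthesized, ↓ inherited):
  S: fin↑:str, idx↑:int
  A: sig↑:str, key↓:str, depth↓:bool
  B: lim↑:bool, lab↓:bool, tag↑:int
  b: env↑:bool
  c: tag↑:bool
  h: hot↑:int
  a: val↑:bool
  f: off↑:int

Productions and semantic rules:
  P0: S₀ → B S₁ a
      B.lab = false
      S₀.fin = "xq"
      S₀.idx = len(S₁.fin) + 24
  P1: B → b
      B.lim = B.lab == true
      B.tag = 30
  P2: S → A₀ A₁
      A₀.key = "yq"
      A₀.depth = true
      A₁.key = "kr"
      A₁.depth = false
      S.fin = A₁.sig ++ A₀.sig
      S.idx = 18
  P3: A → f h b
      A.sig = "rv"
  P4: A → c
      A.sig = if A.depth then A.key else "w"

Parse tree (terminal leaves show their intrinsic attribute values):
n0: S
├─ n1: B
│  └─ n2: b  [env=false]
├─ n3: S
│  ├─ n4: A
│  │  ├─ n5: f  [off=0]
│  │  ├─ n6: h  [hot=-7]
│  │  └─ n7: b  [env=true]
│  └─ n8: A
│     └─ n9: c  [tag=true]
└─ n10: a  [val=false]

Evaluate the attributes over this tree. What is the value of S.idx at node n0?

1. n1.lab = false  [false]
2. n2.env = false  [terminal]
3. n1.lim = false  [B.lab == true]
4. n1.tag = 30  [30]
5. n4.key = "yq"  ["yq"]
6. n4.depth = true  [true]
7. n5.off = 0  [terminal]
8. n6.hot = -7  [terminal]
9. n7.env = true  [terminal]
10. n4.sig = "rv"  ["rv"]
11. n8.key = "kr"  ["kr"]
12. n8.depth = false  [false]
13. n9.tag = true  [terminal]
14. n8.sig = "w"  [if A.depth then A.key else "w"]
15. n3.fin = "wrv"  [A₁.sig ++ A₀.sig]
16. n3.idx = 18  [18]
17. n10.val = false  [terminal]
18. n0.fin = "xq"  ["xq"]
19. n0.idx = 27  [len(S₁.fin) + 24]

27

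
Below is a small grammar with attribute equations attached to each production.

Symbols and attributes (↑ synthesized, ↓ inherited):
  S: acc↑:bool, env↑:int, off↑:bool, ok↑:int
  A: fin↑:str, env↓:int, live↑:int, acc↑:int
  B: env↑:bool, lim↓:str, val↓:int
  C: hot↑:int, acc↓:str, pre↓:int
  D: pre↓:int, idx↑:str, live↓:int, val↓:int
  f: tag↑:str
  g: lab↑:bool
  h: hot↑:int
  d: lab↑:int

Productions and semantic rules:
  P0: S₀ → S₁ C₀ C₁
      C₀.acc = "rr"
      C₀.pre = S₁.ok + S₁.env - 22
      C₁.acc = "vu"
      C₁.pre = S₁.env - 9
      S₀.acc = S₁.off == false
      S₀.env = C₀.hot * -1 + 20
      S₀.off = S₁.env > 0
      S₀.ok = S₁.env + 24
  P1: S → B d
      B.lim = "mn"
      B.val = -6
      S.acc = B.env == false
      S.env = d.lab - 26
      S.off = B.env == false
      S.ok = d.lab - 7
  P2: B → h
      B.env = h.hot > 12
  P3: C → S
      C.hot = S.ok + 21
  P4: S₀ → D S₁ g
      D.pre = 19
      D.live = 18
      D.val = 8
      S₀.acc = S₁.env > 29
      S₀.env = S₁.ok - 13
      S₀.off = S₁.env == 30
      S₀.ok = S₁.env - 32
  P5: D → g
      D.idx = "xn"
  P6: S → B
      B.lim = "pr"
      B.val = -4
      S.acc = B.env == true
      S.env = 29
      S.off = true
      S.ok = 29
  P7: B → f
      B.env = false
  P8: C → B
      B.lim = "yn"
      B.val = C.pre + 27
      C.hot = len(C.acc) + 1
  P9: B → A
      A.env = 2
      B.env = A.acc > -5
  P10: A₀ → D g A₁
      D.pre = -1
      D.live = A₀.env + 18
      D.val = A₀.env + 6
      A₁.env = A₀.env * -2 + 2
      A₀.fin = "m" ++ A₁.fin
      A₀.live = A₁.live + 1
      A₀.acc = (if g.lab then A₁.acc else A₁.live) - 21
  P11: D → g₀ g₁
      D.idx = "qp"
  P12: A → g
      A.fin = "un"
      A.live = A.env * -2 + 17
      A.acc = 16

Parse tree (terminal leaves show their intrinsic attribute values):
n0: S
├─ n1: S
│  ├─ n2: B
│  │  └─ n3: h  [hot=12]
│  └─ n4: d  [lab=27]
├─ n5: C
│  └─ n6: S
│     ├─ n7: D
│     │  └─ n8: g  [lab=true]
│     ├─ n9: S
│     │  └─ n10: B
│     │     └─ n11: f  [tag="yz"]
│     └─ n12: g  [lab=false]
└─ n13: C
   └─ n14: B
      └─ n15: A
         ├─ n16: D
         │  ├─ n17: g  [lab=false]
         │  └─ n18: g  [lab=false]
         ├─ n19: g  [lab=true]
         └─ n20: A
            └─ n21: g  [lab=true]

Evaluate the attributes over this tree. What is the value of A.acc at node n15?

1. n2.lim = "mn"  ["mn"]
2. n2.val = -6  [-6]
3. n3.hot = 12  [terminal]
4. n2.env = false  [h.hot > 12]
5. n4.lab = 27  [terminal]
6. n1.acc = true  [B.env == false]
7. n1.env = 1  [d.lab - 26]
8. n1.off = true  [B.env == false]
9. n1.ok = 20  [d.lab - 7]
10. n5.acc = "rr"  ["rr"]
11. n5.pre = -1  [S₁.ok + S₁.env - 22]
12. n7.pre = 19  [19]
13. n7.live = 18  [18]
14. n7.val = 8  [8]
15. n8.lab = true  [terminal]
16. n7.idx = "xn"  ["xn"]
17. n10.lim = "pr"  ["pr"]
18. n10.val = -4  [-4]
19. n11.tag = "yz"  [terminal]
20. n10.env = false  [false]
21. n9.acc = false  [B.env == true]
22. n9.env = 29  [29]
23. n9.off = true  [true]
24. n9.ok = 29  [29]
25. n12.lab = false  [terminal]
26. n6.acc = false  [S₁.env > 29]
27. n6.env = 16  [S₁.ok - 13]
28. n6.off = false  [S₁.env == 30]
29. n6.ok = -3  [S₁.env - 32]
30. n5.hot = 18  [S.ok + 21]
31. n13.acc = "vu"  ["vu"]
32. n13.pre = -8  [S₁.env - 9]
33. n14.lim = "yn"  ["yn"]
34. n14.val = 19  [C.pre + 27]
35. n15.env = 2  [2]
36. n16.pre = -1  [-1]
37. n16.live = 20  [A₀.env + 18]
38. n16.val = 8  [A₀.env + 6]
39. n17.lab = false  [terminal]
40. n18.lab = false  [terminal]
41. n16.idx = "qp"  ["qp"]
42. n19.lab = true  [terminal]
43. n20.env = -2  [A₀.env * -2 + 2]
44. n21.lab = true  [terminal]
45. n20.fin = "un"  ["un"]
46. n20.live = 21  [A.env * -2 + 17]
47. n20.acc = 16  [16]
48. n15.fin = "mun"  ["m" ++ A₁.fin]
49. n15.live = 22  [A₁.live + 1]
50. n15.acc = -5  [(if g.lab then A₁.acc else A₁.live) - 21]
51. n14.env = false  [A.acc > -5]
52. n13.hot = 3  [len(C.acc) + 1]
53. n0.acc = false  [S₁.off == false]
54. n0.env = 2  [C₀.hot * -1 + 20]
55. n0.off = true  [S₁.env > 0]
56. n0.ok = 25  [S₁.env + 24]

-5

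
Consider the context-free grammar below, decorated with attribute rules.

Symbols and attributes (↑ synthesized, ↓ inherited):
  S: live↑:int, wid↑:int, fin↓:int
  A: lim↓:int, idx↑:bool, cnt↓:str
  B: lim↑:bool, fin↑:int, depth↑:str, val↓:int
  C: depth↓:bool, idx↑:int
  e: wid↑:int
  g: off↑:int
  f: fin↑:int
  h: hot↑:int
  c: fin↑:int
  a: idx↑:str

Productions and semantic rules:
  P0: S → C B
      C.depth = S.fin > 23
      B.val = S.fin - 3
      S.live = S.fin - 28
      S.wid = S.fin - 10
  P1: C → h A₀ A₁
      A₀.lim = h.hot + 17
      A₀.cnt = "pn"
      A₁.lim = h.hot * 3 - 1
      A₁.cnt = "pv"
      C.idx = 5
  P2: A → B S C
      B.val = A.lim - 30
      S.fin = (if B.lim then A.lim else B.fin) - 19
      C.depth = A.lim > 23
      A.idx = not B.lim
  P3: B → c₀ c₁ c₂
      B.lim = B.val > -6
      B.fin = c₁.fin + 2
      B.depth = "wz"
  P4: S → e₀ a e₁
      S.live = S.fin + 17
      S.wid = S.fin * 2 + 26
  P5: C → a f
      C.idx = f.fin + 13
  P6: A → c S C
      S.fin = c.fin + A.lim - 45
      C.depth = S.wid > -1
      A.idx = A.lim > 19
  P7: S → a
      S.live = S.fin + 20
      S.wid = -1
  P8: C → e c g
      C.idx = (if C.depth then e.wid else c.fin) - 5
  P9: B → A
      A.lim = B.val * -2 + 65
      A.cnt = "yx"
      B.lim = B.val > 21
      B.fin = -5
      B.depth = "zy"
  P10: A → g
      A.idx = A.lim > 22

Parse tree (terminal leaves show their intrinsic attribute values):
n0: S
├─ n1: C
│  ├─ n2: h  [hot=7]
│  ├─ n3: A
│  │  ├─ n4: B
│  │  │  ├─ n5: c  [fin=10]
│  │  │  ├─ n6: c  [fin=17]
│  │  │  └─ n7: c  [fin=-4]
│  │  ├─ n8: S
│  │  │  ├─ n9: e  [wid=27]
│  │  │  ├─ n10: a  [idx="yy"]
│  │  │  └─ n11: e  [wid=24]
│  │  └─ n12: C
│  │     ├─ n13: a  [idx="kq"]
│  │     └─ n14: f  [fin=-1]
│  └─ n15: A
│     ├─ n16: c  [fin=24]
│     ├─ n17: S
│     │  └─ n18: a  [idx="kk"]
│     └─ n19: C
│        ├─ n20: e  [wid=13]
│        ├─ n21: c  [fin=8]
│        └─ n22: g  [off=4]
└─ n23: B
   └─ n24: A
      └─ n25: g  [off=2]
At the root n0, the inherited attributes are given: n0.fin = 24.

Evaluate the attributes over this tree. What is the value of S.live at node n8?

17

1. n0.fin = 24  [given at root]
2. n1.depth = true  [S.fin > 23]
3. n2.hot = 7  [terminal]
4. n3.lim = 24  [h.hot + 17]
5. n3.cnt = "pn"  ["pn"]
6. n4.val = -6  [A.lim - 30]
7. n5.fin = 10  [terminal]
8. n6.fin = 17  [terminal]
9. n7.fin = -4  [terminal]
10. n4.lim = false  [B.val > -6]
11. n4.fin = 19  [c₁.fin + 2]
12. n4.depth = "wz"  ["wz"]
13. n8.fin = 0  [(if B.lim then A.lim else B.fin) - 19]
14. n9.wid = 27  [terminal]
15. n10.idx = "yy"  [terminal]
16. n11.wid = 24  [terminal]
17. n8.live = 17  [S.fin + 17]
18. n8.wid = 26  [S.fin * 2 + 26]
19. n12.depth = true  [A.lim > 23]
20. n13.idx = "kq"  [terminal]
21. n14.fin = -1  [terminal]
22. n12.idx = 12  [f.fin + 13]
23. n3.idx = true  [not B.lim]
24. n15.lim = 20  [h.hot * 3 - 1]
25. n15.cnt = "pv"  ["pv"]
26. n16.fin = 24  [terminal]
27. n17.fin = -1  [c.fin + A.lim - 45]
28. n18.idx = "kk"  [terminal]
29. n17.live = 19  [S.fin + 20]
30. n17.wid = -1  [-1]
31. n19.depth = false  [S.wid > -1]
32. n20.wid = 13  [terminal]
33. n21.fin = 8  [terminal]
34. n22.off = 4  [terminal]
35. n19.idx = 3  [(if C.depth then e.wid else c.fin) - 5]
36. n15.idx = true  [A.lim > 19]
37. n1.idx = 5  [5]
38. n23.val = 21  [S.fin - 3]
39. n24.lim = 23  [B.val * -2 + 65]
40. n24.cnt = "yx"  ["yx"]
41. n25.off = 2  [terminal]
42. n24.idx = true  [A.lim > 22]
43. n23.lim = false  [B.val > 21]
44. n23.fin = -5  [-5]
45. n23.depth = "zy"  ["zy"]
46. n0.live = -4  [S.fin - 28]
47. n0.wid = 14  [S.fin - 10]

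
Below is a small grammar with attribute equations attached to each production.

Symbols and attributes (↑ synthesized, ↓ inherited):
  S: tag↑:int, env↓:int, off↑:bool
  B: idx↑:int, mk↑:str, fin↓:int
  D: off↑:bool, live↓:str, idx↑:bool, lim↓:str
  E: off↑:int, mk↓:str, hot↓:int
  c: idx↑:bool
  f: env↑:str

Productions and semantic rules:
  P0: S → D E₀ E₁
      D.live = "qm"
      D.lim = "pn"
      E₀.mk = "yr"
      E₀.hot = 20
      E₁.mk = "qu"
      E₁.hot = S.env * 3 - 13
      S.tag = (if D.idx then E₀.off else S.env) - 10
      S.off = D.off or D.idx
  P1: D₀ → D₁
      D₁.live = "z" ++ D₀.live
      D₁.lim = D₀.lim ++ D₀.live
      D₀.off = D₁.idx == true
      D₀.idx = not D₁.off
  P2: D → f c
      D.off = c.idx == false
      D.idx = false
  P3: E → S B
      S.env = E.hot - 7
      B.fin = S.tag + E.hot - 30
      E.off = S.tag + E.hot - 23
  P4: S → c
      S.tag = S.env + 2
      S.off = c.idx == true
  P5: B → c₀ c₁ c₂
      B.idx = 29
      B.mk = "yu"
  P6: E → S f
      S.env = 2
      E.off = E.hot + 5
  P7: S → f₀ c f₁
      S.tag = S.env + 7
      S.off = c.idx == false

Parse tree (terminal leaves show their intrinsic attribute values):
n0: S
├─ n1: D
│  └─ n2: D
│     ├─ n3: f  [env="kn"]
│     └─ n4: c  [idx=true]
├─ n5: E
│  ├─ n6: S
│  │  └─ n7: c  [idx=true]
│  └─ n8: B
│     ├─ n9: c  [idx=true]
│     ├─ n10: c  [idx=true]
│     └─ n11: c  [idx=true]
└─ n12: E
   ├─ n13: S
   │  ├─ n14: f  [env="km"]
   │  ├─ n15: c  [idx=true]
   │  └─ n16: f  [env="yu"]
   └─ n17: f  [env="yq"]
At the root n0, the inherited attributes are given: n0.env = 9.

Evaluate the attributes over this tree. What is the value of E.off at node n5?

12

1. n0.env = 9  [given at root]
2. n1.live = "qm"  ["qm"]
3. n1.lim = "pn"  ["pn"]
4. n2.live = "zqm"  ["z" ++ D₀.live]
5. n2.lim = "pnqm"  [D₀.lim ++ D₀.live]
6. n3.env = "kn"  [terminal]
7. n4.idx = true  [terminal]
8. n2.off = false  [c.idx == false]
9. n2.idx = false  [false]
10. n1.off = false  [D₁.idx == true]
11. n1.idx = true  [not D₁.off]
12. n5.mk = "yr"  ["yr"]
13. n5.hot = 20  [20]
14. n6.env = 13  [E.hot - 7]
15. n7.idx = true  [terminal]
16. n6.tag = 15  [S.env + 2]
17. n6.off = true  [c.idx == true]
18. n8.fin = 5  [S.tag + E.hot - 30]
19. n9.idx = true  [terminal]
20. n10.idx = true  [terminal]
21. n11.idx = true  [terminal]
22. n8.idx = 29  [29]
23. n8.mk = "yu"  ["yu"]
24. n5.off = 12  [S.tag + E.hot - 23]
25. n12.mk = "qu"  ["qu"]
26. n12.hot = 14  [S.env * 3 - 13]
27. n13.env = 2  [2]
28. n14.env = "km"  [terminal]
29. n15.idx = true  [terminal]
30. n16.env = "yu"  [terminal]
31. n13.tag = 9  [S.env + 7]
32. n13.off = false  [c.idx == false]
33. n17.env = "yq"  [terminal]
34. n12.off = 19  [E.hot + 5]
35. n0.tag = 2  [(if D.idx then E₀.off else S.env) - 10]
36. n0.off = true  [D.off or D.idx]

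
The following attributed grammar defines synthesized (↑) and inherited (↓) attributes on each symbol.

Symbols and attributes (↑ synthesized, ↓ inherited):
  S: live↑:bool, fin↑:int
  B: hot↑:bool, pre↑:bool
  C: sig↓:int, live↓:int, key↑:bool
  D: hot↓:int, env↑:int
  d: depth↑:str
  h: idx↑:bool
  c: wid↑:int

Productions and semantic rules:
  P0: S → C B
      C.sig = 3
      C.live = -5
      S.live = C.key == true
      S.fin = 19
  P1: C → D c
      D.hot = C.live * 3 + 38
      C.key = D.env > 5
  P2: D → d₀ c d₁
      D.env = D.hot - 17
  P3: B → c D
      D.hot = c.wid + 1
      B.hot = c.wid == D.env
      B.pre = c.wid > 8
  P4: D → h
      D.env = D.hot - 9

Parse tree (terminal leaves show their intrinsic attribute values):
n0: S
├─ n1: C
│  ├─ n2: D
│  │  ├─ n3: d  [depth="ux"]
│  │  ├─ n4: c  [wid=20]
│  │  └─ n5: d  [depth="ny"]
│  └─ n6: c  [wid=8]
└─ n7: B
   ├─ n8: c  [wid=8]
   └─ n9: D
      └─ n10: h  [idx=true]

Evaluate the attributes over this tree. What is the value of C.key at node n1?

true

1. n1.sig = 3  [3]
2. n1.live = -5  [-5]
3. n2.hot = 23  [C.live * 3 + 38]
4. n3.depth = "ux"  [terminal]
5. n4.wid = 20  [terminal]
6. n5.depth = "ny"  [terminal]
7. n2.env = 6  [D.hot - 17]
8. n6.wid = 8  [terminal]
9. n1.key = true  [D.env > 5]
10. n8.wid = 8  [terminal]
11. n9.hot = 9  [c.wid + 1]
12. n10.idx = true  [terminal]
13. n9.env = 0  [D.hot - 9]
14. n7.hot = false  [c.wid == D.env]
15. n7.pre = false  [c.wid > 8]
16. n0.live = true  [C.key == true]
17. n0.fin = 19  [19]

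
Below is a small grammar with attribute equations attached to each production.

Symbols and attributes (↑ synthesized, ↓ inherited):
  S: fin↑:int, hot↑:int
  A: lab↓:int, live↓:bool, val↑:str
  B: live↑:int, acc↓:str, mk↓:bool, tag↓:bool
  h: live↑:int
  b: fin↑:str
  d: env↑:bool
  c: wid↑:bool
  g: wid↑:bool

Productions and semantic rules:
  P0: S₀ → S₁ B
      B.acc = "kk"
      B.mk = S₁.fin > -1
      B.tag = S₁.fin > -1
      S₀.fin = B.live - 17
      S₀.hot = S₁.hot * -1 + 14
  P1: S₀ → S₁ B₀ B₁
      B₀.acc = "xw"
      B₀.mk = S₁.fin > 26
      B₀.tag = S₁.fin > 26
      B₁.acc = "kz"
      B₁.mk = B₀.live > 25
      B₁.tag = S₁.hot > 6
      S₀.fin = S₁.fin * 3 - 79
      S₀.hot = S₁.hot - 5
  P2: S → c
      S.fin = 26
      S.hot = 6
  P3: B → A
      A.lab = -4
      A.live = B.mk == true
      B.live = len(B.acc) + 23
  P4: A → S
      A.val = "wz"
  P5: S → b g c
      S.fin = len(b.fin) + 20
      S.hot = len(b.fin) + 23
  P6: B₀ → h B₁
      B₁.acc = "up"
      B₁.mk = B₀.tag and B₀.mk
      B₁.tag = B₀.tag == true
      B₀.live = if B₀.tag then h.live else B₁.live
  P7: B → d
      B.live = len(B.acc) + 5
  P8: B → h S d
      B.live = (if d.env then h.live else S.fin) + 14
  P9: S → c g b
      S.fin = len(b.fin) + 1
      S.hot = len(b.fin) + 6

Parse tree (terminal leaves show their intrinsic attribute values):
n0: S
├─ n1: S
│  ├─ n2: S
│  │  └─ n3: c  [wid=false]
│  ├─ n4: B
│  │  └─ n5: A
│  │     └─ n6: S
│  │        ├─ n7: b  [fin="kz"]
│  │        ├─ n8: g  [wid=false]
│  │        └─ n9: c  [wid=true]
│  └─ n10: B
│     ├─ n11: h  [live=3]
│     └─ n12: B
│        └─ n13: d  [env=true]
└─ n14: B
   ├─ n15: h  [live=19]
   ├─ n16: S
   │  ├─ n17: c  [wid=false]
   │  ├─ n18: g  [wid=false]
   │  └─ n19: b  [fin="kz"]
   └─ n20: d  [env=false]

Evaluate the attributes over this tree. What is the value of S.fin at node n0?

0

1. n3.wid = false  [terminal]
2. n2.fin = 26  [26]
3. n2.hot = 6  [6]
4. n4.acc = "xw"  ["xw"]
5. n4.mk = false  [S₁.fin > 26]
6. n4.tag = false  [S₁.fin > 26]
7. n5.lab = -4  [-4]
8. n5.live = false  [B.mk == true]
9. n7.fin = "kz"  [terminal]
10. n8.wid = false  [terminal]
11. n9.wid = true  [terminal]
12. n6.fin = 22  [len(b.fin) + 20]
13. n6.hot = 25  [len(b.fin) + 23]
14. n5.val = "wz"  ["wz"]
15. n4.live = 25  [len(B.acc) + 23]
16. n10.acc = "kz"  ["kz"]
17. n10.mk = false  [B₀.live > 25]
18. n10.tag = false  [S₁.hot > 6]
19. n11.live = 3  [terminal]
20. n12.acc = "up"  ["up"]
21. n12.mk = false  [B₀.tag and B₀.mk]
22. n12.tag = false  [B₀.tag == true]
23. n13.env = true  [terminal]
24. n12.live = 7  [len(B.acc) + 5]
25. n10.live = 7  [if B₀.tag then h.live else B₁.live]
26. n1.fin = -1  [S₁.fin * 3 - 79]
27. n1.hot = 1  [S₁.hot - 5]
28. n14.acc = "kk"  ["kk"]
29. n14.mk = false  [S₁.fin > -1]
30. n14.tag = false  [S₁.fin > -1]
31. n15.live = 19  [terminal]
32. n17.wid = false  [terminal]
33. n18.wid = false  [terminal]
34. n19.fin = "kz"  [terminal]
35. n16.fin = 3  [len(b.fin) + 1]
36. n16.hot = 8  [len(b.fin) + 6]
37. n20.env = false  [terminal]
38. n14.live = 17  [(if d.env then h.live else S.fin) + 14]
39. n0.fin = 0  [B.live - 17]
40. n0.hot = 13  [S₁.hot * -1 + 14]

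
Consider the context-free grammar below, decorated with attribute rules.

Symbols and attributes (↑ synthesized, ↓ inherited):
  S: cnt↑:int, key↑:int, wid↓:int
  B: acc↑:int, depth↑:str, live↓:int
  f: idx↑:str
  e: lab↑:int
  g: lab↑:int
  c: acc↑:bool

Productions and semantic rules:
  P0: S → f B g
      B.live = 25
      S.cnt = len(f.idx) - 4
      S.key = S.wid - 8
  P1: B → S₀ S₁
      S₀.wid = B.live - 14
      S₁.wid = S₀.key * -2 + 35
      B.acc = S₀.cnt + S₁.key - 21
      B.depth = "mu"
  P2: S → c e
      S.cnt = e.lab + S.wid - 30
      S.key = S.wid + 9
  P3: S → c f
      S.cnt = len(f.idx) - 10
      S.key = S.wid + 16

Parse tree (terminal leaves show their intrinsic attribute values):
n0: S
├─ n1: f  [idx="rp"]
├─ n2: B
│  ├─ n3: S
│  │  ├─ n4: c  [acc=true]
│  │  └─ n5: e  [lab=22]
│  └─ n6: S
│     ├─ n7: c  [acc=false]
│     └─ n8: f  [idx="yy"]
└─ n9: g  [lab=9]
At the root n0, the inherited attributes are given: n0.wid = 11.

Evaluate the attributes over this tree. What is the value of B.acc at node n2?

-7

1. n0.wid = 11  [given at root]
2. n1.idx = "rp"  [terminal]
3. n2.live = 25  [25]
4. n3.wid = 11  [B.live - 14]
5. n4.acc = true  [terminal]
6. n5.lab = 22  [terminal]
7. n3.cnt = 3  [e.lab + S.wid - 30]
8. n3.key = 20  [S.wid + 9]
9. n6.wid = -5  [S₀.key * -2 + 35]
10. n7.acc = false  [terminal]
11. n8.idx = "yy"  [terminal]
12. n6.cnt = -8  [len(f.idx) - 10]
13. n6.key = 11  [S.wid + 16]
14. n2.acc = -7  [S₀.cnt + S₁.key - 21]
15. n2.depth = "mu"  ["mu"]
16. n9.lab = 9  [terminal]
17. n0.cnt = -2  [len(f.idx) - 4]
18. n0.key = 3  [S.wid - 8]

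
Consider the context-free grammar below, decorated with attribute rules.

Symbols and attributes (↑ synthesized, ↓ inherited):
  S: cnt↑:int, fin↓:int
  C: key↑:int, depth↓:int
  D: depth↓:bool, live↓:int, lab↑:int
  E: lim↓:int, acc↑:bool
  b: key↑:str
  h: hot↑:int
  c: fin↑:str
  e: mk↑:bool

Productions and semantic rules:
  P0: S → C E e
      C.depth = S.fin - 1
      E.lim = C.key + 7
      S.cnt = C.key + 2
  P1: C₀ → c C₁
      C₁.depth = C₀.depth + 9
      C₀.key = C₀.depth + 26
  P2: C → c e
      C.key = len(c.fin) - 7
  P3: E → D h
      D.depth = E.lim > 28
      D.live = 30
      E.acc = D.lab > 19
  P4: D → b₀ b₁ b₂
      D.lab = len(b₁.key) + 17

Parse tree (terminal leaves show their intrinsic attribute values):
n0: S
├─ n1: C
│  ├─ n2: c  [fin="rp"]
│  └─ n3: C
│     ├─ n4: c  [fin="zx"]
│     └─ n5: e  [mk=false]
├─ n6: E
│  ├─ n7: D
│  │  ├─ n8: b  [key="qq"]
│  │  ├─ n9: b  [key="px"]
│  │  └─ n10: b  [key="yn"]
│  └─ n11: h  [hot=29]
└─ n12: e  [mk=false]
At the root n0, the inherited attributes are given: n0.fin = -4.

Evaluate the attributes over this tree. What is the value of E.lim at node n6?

28

1. n0.fin = -4  [given at root]
2. n1.depth = -5  [S.fin - 1]
3. n2.fin = "rp"  [terminal]
4. n3.depth = 4  [C₀.depth + 9]
5. n4.fin = "zx"  [terminal]
6. n5.mk = false  [terminal]
7. n3.key = -5  [len(c.fin) - 7]
8. n1.key = 21  [C₀.depth + 26]
9. n6.lim = 28  [C.key + 7]
10. n7.depth = false  [E.lim > 28]
11. n7.live = 30  [30]
12. n8.key = "qq"  [terminal]
13. n9.key = "px"  [terminal]
14. n10.key = "yn"  [terminal]
15. n7.lab = 19  [len(b₁.key) + 17]
16. n11.hot = 29  [terminal]
17. n6.acc = false  [D.lab > 19]
18. n12.mk = false  [terminal]
19. n0.cnt = 23  [C.key + 2]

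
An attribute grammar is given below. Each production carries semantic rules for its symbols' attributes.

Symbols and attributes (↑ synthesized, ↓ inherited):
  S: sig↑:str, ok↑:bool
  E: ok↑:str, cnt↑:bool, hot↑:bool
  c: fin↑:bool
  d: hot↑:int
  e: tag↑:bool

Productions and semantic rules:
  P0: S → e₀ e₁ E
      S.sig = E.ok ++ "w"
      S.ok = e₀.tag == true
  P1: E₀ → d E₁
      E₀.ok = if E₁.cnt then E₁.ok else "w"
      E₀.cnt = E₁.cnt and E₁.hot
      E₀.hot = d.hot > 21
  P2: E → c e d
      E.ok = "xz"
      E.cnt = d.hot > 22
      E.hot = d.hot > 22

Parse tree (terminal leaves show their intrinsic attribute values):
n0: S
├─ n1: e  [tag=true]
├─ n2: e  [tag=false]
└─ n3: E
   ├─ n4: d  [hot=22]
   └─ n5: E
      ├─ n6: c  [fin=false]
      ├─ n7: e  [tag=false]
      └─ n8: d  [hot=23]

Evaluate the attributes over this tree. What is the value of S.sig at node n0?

"xzw"

1. n1.tag = true  [terminal]
2. n2.tag = false  [terminal]
3. n4.hot = 22  [terminal]
4. n6.fin = false  [terminal]
5. n7.tag = false  [terminal]
6. n8.hot = 23  [terminal]
7. n5.ok = "xz"  ["xz"]
8. n5.cnt = true  [d.hot > 22]
9. n5.hot = true  [d.hot > 22]
10. n3.ok = "xz"  [if E₁.cnt then E₁.ok else "w"]
11. n3.cnt = true  [E₁.cnt and E₁.hot]
12. n3.hot = true  [d.hot > 21]
13. n0.sig = "xzw"  [E.ok ++ "w"]
14. n0.ok = true  [e₀.tag == true]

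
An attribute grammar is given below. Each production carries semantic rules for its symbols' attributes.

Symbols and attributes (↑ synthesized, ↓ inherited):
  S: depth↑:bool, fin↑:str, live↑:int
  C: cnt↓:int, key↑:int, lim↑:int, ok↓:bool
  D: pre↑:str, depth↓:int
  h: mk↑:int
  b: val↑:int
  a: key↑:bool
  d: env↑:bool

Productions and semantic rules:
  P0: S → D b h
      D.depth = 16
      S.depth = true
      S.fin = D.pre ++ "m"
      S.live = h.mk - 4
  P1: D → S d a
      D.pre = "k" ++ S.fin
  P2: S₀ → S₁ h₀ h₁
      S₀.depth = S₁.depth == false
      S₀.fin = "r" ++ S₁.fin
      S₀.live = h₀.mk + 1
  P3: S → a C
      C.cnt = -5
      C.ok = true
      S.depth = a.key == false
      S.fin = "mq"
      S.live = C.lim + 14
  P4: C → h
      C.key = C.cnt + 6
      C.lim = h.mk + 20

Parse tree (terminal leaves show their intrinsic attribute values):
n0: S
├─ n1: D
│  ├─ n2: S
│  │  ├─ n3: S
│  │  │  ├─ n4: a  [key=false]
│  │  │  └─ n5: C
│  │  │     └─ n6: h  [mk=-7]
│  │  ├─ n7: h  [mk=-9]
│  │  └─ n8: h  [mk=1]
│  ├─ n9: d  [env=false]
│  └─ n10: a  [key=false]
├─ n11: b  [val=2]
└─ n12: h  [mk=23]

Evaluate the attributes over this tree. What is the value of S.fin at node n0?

"krmqm"

1. n1.depth = 16  [16]
2. n4.key = false  [terminal]
3. n5.cnt = -5  [-5]
4. n5.ok = true  [true]
5. n6.mk = -7  [terminal]
6. n5.key = 1  [C.cnt + 6]
7. n5.lim = 13  [h.mk + 20]
8. n3.depth = true  [a.key == false]
9. n3.fin = "mq"  ["mq"]
10. n3.live = 27  [C.lim + 14]
11. n7.mk = -9  [terminal]
12. n8.mk = 1  [terminal]
13. n2.depth = false  [S₁.depth == false]
14. n2.fin = "rmq"  ["r" ++ S₁.fin]
15. n2.live = -8  [h₀.mk + 1]
16. n9.env = false  [terminal]
17. n10.key = false  [terminal]
18. n1.pre = "krmq"  ["k" ++ S.fin]
19. n11.val = 2  [terminal]
20. n12.mk = 23  [terminal]
21. n0.depth = true  [true]
22. n0.fin = "krmqm"  [D.pre ++ "m"]
23. n0.live = 19  [h.mk - 4]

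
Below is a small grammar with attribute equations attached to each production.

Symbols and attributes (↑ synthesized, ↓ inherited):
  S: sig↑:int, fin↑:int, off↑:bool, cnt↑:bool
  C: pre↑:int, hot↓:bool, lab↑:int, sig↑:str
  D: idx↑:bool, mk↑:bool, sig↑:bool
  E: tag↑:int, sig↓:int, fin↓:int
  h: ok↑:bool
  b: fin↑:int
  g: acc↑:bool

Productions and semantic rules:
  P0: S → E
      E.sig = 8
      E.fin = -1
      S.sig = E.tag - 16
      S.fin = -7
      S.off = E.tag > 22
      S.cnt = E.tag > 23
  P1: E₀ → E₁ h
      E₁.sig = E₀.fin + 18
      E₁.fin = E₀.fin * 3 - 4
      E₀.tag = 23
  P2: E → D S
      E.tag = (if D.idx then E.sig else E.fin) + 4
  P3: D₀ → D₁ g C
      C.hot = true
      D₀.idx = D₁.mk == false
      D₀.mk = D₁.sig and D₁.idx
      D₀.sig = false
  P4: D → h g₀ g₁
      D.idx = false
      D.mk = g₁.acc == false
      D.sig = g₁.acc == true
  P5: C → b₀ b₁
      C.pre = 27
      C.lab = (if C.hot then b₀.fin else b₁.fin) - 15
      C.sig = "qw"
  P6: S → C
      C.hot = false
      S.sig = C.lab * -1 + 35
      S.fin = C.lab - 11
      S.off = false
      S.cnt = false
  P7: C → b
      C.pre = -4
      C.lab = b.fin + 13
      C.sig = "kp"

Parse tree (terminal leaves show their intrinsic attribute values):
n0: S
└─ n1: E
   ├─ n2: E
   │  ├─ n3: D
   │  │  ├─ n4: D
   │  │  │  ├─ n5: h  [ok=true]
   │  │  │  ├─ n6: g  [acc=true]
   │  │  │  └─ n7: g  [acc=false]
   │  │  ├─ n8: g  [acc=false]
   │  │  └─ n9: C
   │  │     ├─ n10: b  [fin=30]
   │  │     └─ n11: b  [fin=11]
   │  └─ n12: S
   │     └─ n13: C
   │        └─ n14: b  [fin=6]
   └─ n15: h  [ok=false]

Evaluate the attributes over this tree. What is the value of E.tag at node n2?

-3

1. n1.sig = 8  [8]
2. n1.fin = -1  [-1]
3. n2.sig = 17  [E₀.fin + 18]
4. n2.fin = -7  [E₀.fin * 3 - 4]
5. n5.ok = true  [terminal]
6. n6.acc = true  [terminal]
7. n7.acc = false  [terminal]
8. n4.idx = false  [false]
9. n4.mk = true  [g₁.acc == false]
10. n4.sig = false  [g₁.acc == true]
11. n8.acc = false  [terminal]
12. n9.hot = true  [true]
13. n10.fin = 30  [terminal]
14. n11.fin = 11  [terminal]
15. n9.pre = 27  [27]
16. n9.lab = 15  [(if C.hot then b₀.fin else b₁.fin) - 15]
17. n9.sig = "qw"  ["qw"]
18. n3.idx = false  [D₁.mk == false]
19. n3.mk = false  [D₁.sig and D₁.idx]
20. n3.sig = false  [false]
21. n13.hot = false  [false]
22. n14.fin = 6  [terminal]
23. n13.pre = -4  [-4]
24. n13.lab = 19  [b.fin + 13]
25. n13.sig = "kp"  ["kp"]
26. n12.sig = 16  [C.lab * -1 + 35]
27. n12.fin = 8  [C.lab - 11]
28. n12.off = false  [false]
29. n12.cnt = false  [false]
30. n2.tag = -3  [(if D.idx then E.sig else E.fin) + 4]
31. n15.ok = false  [terminal]
32. n1.tag = 23  [23]
33. n0.sig = 7  [E.tag - 16]
34. n0.fin = -7  [-7]
35. n0.off = true  [E.tag > 22]
36. n0.cnt = false  [E.tag > 23]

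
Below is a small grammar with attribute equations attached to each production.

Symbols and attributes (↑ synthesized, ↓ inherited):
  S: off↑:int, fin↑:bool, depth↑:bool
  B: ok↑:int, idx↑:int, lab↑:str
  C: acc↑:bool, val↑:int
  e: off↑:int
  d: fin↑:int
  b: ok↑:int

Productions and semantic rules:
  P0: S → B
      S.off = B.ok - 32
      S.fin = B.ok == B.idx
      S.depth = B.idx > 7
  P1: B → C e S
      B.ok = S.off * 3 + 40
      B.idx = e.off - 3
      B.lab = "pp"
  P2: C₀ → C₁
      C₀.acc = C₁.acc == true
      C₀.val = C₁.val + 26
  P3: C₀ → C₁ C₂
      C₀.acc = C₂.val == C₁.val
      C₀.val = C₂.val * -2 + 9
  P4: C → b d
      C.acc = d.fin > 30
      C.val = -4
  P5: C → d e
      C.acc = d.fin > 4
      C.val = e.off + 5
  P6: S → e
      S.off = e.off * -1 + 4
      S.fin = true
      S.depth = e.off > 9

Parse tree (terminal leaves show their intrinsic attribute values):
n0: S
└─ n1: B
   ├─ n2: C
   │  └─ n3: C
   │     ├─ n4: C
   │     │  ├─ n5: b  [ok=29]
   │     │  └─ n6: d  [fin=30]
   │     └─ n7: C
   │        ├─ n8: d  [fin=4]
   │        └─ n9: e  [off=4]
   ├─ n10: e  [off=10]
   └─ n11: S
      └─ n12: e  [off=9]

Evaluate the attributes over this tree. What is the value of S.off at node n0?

1. n5.ok = 29  [terminal]
2. n6.fin = 30  [terminal]
3. n4.acc = false  [d.fin > 30]
4. n4.val = -4  [-4]
5. n8.fin = 4  [terminal]
6. n9.off = 4  [terminal]
7. n7.acc = false  [d.fin > 4]
8. n7.val = 9  [e.off + 5]
9. n3.acc = false  [C₂.val == C₁.val]
10. n3.val = -9  [C₂.val * -2 + 9]
11. n2.acc = false  [C₁.acc == true]
12. n2.val = 17  [C₁.val + 26]
13. n10.off = 10  [terminal]
14. n12.off = 9  [terminal]
15. n11.off = -5  [e.off * -1 + 4]
16. n11.fin = true  [true]
17. n11.depth = false  [e.off > 9]
18. n1.ok = 25  [S.off * 3 + 40]
19. n1.idx = 7  [e.off - 3]
20. n1.lab = "pp"  ["pp"]
21. n0.off = -7  [B.ok - 32]
22. n0.fin = false  [B.ok == B.idx]
23. n0.depth = false  [B.idx > 7]

-7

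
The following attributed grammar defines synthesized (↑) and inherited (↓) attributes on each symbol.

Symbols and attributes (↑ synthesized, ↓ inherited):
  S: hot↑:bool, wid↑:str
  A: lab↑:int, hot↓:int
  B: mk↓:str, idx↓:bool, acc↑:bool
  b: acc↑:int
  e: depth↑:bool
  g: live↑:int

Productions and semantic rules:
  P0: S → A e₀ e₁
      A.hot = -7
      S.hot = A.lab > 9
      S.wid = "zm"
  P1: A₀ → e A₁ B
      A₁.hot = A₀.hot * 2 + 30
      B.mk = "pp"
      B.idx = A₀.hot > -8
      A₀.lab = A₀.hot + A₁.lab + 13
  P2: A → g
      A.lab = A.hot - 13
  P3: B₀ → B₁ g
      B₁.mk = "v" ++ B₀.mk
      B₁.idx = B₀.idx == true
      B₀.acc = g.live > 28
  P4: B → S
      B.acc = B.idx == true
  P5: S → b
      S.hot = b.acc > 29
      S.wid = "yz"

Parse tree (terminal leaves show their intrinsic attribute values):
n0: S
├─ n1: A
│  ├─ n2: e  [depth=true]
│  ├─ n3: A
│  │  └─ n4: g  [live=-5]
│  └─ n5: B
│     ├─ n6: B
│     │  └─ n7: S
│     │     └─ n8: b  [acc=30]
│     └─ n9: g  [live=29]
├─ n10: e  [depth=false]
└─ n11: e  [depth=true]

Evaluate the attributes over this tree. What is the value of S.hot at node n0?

1. n1.hot = -7  [-7]
2. n2.depth = true  [terminal]
3. n3.hot = 16  [A₀.hot * 2 + 30]
4. n4.live = -5  [terminal]
5. n3.lab = 3  [A.hot - 13]
6. n5.mk = "pp"  ["pp"]
7. n5.idx = true  [A₀.hot > -8]
8. n6.mk = "vpp"  ["v" ++ B₀.mk]
9. n6.idx = true  [B₀.idx == true]
10. n8.acc = 30  [terminal]
11. n7.hot = true  [b.acc > 29]
12. n7.wid = "yz"  ["yz"]
13. n6.acc = true  [B.idx == true]
14. n9.live = 29  [terminal]
15. n5.acc = true  [g.live > 28]
16. n1.lab = 9  [A₀.hot + A₁.lab + 13]
17. n10.depth = false  [terminal]
18. n11.depth = true  [terminal]
19. n0.hot = false  [A.lab > 9]
20. n0.wid = "zm"  ["zm"]

false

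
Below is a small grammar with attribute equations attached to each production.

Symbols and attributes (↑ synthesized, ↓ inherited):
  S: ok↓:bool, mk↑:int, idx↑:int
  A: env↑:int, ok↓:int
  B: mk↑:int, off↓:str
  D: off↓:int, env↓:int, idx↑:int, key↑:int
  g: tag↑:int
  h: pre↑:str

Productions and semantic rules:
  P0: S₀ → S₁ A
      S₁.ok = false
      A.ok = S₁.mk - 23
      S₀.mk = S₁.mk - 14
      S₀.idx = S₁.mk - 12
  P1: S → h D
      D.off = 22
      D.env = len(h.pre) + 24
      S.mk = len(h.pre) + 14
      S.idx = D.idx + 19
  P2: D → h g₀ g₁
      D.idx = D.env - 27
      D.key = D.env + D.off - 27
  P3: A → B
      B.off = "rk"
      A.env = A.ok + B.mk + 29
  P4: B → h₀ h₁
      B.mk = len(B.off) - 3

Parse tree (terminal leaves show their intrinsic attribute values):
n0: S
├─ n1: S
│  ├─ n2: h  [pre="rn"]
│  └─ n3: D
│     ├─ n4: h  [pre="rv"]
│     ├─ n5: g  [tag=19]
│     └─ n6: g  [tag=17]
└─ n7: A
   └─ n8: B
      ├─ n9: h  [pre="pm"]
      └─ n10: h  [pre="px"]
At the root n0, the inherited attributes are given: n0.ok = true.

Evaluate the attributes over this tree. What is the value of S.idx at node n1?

18

1. n0.ok = true  [given at root]
2. n1.ok = false  [false]
3. n2.pre = "rn"  [terminal]
4. n3.off = 22  [22]
5. n3.env = 26  [len(h.pre) + 24]
6. n4.pre = "rv"  [terminal]
7. n5.tag = 19  [terminal]
8. n6.tag = 17  [terminal]
9. n3.idx = -1  [D.env - 27]
10. n3.key = 21  [D.env + D.off - 27]
11. n1.mk = 16  [len(h.pre) + 14]
12. n1.idx = 18  [D.idx + 19]
13. n7.ok = -7  [S₁.mk - 23]
14. n8.off = "rk"  ["rk"]
15. n9.pre = "pm"  [terminal]
16. n10.pre = "px"  [terminal]
17. n8.mk = -1  [len(B.off) - 3]
18. n7.env = 21  [A.ok + B.mk + 29]
19. n0.mk = 2  [S₁.mk - 14]
20. n0.idx = 4  [S₁.mk - 12]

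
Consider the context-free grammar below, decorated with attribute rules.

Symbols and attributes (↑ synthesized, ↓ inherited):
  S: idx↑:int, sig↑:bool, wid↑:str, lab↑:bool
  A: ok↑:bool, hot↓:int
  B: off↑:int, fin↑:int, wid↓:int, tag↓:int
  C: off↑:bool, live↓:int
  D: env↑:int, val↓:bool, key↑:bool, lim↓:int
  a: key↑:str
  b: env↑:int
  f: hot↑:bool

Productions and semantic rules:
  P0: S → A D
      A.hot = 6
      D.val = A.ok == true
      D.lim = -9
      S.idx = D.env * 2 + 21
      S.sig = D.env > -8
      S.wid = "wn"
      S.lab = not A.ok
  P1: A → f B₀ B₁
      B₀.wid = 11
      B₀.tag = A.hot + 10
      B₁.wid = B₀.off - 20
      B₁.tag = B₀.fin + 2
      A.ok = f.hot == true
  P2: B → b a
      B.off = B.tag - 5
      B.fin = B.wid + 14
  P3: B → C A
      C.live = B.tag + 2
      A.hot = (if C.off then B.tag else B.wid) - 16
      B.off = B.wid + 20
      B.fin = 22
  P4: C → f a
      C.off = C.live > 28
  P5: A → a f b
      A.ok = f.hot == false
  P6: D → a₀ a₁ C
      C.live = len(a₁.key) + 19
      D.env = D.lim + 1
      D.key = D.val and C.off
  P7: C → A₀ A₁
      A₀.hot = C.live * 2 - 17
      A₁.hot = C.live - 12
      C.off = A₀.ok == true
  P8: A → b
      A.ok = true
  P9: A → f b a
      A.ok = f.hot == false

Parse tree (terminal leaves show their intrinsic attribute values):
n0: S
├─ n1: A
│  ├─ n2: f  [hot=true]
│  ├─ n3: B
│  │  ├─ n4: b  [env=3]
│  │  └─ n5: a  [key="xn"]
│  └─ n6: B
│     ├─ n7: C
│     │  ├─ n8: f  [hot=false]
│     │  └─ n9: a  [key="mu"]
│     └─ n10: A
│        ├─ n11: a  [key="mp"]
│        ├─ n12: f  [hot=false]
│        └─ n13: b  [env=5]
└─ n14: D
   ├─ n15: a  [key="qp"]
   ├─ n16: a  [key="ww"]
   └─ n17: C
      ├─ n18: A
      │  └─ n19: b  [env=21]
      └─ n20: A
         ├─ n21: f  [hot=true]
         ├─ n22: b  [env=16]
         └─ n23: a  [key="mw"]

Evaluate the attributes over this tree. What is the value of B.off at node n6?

11

1. n1.hot = 6  [6]
2. n2.hot = true  [terminal]
3. n3.wid = 11  [11]
4. n3.tag = 16  [A.hot + 10]
5. n4.env = 3  [terminal]
6. n5.key = "xn"  [terminal]
7. n3.off = 11  [B.tag - 5]
8. n3.fin = 25  [B.wid + 14]
9. n6.wid = -9  [B₀.off - 20]
10. n6.tag = 27  [B₀.fin + 2]
11. n7.live = 29  [B.tag + 2]
12. n8.hot = false  [terminal]
13. n9.key = "mu"  [terminal]
14. n7.off = true  [C.live > 28]
15. n10.hot = 11  [(if C.off then B.tag else B.wid) - 16]
16. n11.key = "mp"  [terminal]
17. n12.hot = false  [terminal]
18. n13.env = 5  [terminal]
19. n10.ok = true  [f.hot == false]
20. n6.off = 11  [B.wid + 20]
21. n6.fin = 22  [22]
22. n1.ok = true  [f.hot == true]
23. n14.val = true  [A.ok == true]
24. n14.lim = -9  [-9]
25. n15.key = "qp"  [terminal]
26. n16.key = "ww"  [terminal]
27. n17.live = 21  [len(a₁.key) + 19]
28. n18.hot = 25  [C.live * 2 - 17]
29. n19.env = 21  [terminal]
30. n18.ok = true  [true]
31. n20.hot = 9  [C.live - 12]
32. n21.hot = true  [terminal]
33. n22.env = 16  [terminal]
34. n23.key = "mw"  [terminal]
35. n20.ok = false  [f.hot == false]
36. n17.off = true  [A₀.ok == true]
37. n14.env = -8  [D.lim + 1]
38. n14.key = true  [D.val and C.off]
39. n0.idx = 5  [D.env * 2 + 21]
40. n0.sig = false  [D.env > -8]
41. n0.wid = "wn"  ["wn"]
42. n0.lab = false  [not A.ok]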